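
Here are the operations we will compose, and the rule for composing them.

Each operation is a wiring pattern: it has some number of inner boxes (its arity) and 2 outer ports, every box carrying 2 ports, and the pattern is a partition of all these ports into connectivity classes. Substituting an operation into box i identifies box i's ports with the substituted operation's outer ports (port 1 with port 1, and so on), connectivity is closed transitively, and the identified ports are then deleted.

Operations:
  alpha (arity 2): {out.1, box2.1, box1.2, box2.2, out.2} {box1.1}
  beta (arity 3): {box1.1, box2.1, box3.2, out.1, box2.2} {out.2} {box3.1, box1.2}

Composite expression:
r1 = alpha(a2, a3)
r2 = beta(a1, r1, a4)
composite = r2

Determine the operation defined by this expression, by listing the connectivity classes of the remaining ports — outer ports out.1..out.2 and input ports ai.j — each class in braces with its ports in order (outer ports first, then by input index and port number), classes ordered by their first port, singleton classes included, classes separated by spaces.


{out.1, a1.1, a2.2, a3.1, a3.2, a4.2} {out.2} {a1.2, a4.1} {a2.1}


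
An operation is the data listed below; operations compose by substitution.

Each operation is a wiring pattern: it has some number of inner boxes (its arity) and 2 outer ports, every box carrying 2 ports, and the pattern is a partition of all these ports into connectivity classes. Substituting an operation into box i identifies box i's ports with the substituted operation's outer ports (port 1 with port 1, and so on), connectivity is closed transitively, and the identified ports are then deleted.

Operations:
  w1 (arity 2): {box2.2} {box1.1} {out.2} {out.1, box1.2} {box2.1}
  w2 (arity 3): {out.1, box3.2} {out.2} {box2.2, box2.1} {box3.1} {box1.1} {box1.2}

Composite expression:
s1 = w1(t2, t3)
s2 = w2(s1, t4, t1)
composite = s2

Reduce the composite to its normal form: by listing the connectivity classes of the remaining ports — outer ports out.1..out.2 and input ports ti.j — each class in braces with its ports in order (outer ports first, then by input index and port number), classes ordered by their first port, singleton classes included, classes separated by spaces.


{out.1, t1.2} {out.2} {t1.1} {t2.1} {t2.2} {t3.1} {t3.2} {t4.1, t4.2}

Treat the ports identified at w2 as solder joints: merge, then drop.
after w1, the pattern on (t2, t3) reads {out.1, t2.2} {out.2} {t2.1} {t3.1} {t3.2} (out.j = its outer ports)
after w2, the pattern on (t2, t3, t4, t1) reads {out.1, t1.2} {out.2} {t1.1} {t2.1} {t2.2} {t3.1} {t3.2} {t4.1, t4.2} (out.j = its outer ports)


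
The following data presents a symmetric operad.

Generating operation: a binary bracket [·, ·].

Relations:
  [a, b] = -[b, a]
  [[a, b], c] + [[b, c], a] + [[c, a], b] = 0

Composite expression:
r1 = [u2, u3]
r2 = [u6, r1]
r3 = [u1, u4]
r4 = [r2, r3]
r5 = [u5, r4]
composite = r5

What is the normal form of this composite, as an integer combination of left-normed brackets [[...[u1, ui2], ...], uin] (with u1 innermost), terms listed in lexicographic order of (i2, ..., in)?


-[[[[[u1, u4], u2], u3], u6], u5] + [[[[[u1, u4], u3], u2], u6], u5] + [[[[[u1, u4], u6], u2], u3], u5] - [[[[[u1, u4], u6], u3], u2], u5]


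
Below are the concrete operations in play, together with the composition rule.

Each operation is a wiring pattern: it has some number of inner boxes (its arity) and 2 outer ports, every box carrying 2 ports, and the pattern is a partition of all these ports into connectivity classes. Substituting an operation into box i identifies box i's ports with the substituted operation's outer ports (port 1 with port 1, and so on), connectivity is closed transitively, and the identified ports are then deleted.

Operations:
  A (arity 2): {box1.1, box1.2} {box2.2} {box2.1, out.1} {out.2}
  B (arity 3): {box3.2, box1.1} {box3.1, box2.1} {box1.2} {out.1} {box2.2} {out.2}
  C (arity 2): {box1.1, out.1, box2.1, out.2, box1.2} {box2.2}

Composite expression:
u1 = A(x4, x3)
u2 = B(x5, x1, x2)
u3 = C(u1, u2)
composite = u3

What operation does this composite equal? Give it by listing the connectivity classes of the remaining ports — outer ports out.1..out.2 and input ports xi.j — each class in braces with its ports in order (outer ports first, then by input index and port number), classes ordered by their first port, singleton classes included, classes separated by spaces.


{out.1, out.2, x3.1} {x1.1, x2.1} {x1.2} {x2.2, x5.1} {x3.2} {x4.1, x4.2} {x5.2}

Treat the ports identified at C as solder joints: merge, then drop.
A over (x4, x3) gives {out.1, x3.1} {out.2} {x3.2} {x4.1, x4.2}, out.j being that stage's outer ports
B over (x5, x1, x2) gives {out.1} {out.2} {x1.1, x2.1} {x1.2} {x2.2, x5.1} {x5.2}, out.j being that stage's outer ports
C over (x4, x3, x5, x1, x2) gives {out.1, out.2, x3.1} {x1.1, x2.1} {x1.2} {x2.2, x5.1} {x3.2} {x4.1, x4.2} {x5.2}, out.j being that stage's outer ports


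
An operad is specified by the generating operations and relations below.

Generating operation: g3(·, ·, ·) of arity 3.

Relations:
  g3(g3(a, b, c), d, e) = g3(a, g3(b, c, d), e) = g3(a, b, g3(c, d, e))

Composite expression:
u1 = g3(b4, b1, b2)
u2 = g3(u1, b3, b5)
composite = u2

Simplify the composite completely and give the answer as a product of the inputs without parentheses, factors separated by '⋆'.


b4 ⋆ b1 ⋆ b2 ⋆ b3 ⋆ b5

The g3-tree's shape is irrelevant; the b-reading-order decides.
g3(b4, b1, b2) flattens to b4 ⋆ b1 ⋆ b2
g3(g3(b4, b1, b2), b3, b5) flattens to b4 ⋆ b1 ⋆ b2 ⋆ b3 ⋆ b5


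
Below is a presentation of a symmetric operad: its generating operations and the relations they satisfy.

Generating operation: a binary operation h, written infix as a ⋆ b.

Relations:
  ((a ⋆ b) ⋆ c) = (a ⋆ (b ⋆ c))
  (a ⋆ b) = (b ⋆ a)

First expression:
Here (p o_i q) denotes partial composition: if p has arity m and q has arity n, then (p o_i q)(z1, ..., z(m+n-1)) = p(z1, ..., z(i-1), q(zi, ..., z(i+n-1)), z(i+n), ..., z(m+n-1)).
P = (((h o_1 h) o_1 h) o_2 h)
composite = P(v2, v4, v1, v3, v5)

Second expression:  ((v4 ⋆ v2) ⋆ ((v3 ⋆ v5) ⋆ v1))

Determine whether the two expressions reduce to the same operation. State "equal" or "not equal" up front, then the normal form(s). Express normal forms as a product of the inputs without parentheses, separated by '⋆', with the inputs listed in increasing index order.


equal: each reduces to v1 ⋆ v2 ⋆ v3 ⋆ v4 ⋆ v5

The first expression reduces to v1 ⋆ v2 ⋆ v3 ⋆ v4 ⋆ v5
The second expression reduces to v1 ⋆ v2 ⋆ v3 ⋆ v4 ⋆ v5
The normal forms match — equal.


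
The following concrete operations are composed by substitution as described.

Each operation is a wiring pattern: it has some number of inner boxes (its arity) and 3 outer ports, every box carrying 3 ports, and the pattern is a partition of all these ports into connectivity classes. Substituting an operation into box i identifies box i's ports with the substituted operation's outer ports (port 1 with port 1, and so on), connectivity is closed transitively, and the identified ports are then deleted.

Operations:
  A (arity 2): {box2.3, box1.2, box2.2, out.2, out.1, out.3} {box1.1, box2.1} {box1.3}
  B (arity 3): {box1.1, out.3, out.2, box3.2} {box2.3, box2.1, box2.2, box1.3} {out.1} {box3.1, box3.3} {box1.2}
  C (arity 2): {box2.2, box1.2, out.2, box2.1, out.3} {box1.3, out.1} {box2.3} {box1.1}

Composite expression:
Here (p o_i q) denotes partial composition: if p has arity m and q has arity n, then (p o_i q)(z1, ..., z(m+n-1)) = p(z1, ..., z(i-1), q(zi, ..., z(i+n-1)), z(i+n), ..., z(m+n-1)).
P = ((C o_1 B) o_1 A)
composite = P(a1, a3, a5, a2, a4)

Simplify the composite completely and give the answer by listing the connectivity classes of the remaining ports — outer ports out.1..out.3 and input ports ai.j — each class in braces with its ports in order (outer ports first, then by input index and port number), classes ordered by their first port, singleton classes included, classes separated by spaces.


Treat the ports identified at C as solder joints: merge, then drop.
stage A: inputs (a1, a3), connectivity {out.1, out.2, out.3, a1.2, a3.2, a3.3} {a1.1, a3.1} {a1.3}, out.j its boundary
stage B: inputs (a1, a3, a5, a2), connectivity {out.1} {out.2, out.3, a1.2, a2.2, a3.2, a3.3, a5.1, a5.2, a5.3} {a1.1, a3.1} {a1.3} {a2.1, a2.3}, out.j its boundary
stage C: inputs (a1, a3, a5, a2, a4), connectivity {out.1, out.2, out.3, a1.2, a2.2, a3.2, a3.3, a4.1, a4.2, a5.1, a5.2, a5.3} {a1.1, a3.1} {a1.3} {a2.1, a2.3} {a4.3}, out.j its boundary

{out.1, out.2, out.3, a1.2, a2.2, a3.2, a3.3, a4.1, a4.2, a5.1, a5.2, a5.3} {a1.1, a3.1} {a1.3} {a2.1, a2.3} {a4.3}


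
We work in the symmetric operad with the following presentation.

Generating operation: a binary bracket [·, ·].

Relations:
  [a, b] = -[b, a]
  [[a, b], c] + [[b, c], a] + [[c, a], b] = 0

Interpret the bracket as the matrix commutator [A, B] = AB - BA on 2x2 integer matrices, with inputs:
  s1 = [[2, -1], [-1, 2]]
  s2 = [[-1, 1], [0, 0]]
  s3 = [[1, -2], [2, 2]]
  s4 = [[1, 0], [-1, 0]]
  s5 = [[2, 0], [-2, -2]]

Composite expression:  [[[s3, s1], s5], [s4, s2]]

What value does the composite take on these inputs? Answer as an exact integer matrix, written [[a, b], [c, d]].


[[-16, 4], [28, 16]]

[s3, s1] = [[4, 1], [-1, -4]]
[[s3, s1], s5] = [[-2, -4], [12, 2]]
[s4, s2] = [[1, 1], [1, -1]]
[[[s3, s1], s5], [s4, s2]] = [[-16, 4], [28, 16]]


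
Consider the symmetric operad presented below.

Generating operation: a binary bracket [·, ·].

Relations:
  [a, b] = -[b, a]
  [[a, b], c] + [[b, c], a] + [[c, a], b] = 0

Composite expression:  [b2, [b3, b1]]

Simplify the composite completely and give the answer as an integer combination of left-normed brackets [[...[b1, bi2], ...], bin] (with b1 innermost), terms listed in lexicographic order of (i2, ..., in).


[[b1, b3], b2]

Antisymmetry and Jacobi reduce to b1-anchored left-normed brackets.
Composite bracket: [b2, [b3, b1]]
Under [a, b] = ab - ba we get 4 signed associative words (2^2 = 4).
Only words starting with b1 matter:
  b1b3b2 appears with sign +1, giving the term +[[b1, b3], b2]


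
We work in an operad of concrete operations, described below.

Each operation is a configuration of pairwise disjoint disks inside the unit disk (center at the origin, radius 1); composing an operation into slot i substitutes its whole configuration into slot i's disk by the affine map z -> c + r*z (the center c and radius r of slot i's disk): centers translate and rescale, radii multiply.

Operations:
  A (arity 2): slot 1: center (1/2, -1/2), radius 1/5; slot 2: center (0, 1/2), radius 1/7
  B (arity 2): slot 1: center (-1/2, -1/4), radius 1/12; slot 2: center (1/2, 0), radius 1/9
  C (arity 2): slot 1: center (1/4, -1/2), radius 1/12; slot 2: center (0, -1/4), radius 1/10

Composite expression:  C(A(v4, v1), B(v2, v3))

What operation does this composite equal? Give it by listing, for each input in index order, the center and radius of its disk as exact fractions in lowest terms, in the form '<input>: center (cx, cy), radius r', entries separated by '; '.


Affine substitution under C: radii multiply and v-centers shift.
tracing v4 down its 2-map path: center (7/24, -13/24), radius 1/60
tracing v1 down its 2-map path: center (1/4, -11/24), radius 1/84
tracing v2 down its 2-map path: center (-1/20, -11/40), radius 1/120
tracing v3 down its 2-map path: center (1/20, -1/4), radius 1/90

v1: center (1/4, -11/24), radius 1/84; v2: center (-1/20, -11/40), radius 1/120; v3: center (1/20, -1/4), radius 1/90; v4: center (7/24, -13/24), radius 1/60


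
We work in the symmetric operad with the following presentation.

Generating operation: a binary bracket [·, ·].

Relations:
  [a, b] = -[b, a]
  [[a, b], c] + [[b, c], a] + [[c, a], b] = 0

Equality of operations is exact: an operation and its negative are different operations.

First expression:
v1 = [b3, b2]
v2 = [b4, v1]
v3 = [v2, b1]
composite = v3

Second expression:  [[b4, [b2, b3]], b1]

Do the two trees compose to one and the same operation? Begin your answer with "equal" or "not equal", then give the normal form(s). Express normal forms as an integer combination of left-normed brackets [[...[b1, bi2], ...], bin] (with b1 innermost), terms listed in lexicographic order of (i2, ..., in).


not equal: they reduce to -[[[b1, b2], b3], b4] + [[[b1, b3], b2], b4] + [[[b1, b4], b2], b3] - [[[b1, b4], b3], b2] and [[[b1, b2], b3], b4] - [[[b1, b3], b2], b4] - [[[b1, b4], b2], b3] + [[[b1, b4], b3], b2]

Normal form of the first expression: -[[[b1, b2], b3], b4] + [[[b1, b3], b2], b4] + [[[b1, b4], b2], b3] - [[[b1, b4], b3], b2]
Normal form of the second expression: [[[b1, b2], b3], b4] - [[[b1, b3], b2], b4] - [[[b1, b4], b2], b3] + [[[b1, b4], b3], b2]
Different reductions; not equal.


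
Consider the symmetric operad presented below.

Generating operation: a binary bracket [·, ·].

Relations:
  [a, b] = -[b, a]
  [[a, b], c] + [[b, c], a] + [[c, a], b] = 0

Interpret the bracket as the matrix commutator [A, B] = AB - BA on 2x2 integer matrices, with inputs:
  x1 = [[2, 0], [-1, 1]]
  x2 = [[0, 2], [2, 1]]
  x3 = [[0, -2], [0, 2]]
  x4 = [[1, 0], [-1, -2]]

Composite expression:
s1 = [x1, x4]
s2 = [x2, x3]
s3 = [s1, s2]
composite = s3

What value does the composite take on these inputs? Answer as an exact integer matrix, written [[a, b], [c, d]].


[[12, 0], [-16, -12]]

[x1, x4] = [[0, 0], [-2, 0]]
[x2, x3] = [[4, 6], [-4, -4]]
[[x1, x4], [x2, x3]] = [[12, 0], [-16, -12]]


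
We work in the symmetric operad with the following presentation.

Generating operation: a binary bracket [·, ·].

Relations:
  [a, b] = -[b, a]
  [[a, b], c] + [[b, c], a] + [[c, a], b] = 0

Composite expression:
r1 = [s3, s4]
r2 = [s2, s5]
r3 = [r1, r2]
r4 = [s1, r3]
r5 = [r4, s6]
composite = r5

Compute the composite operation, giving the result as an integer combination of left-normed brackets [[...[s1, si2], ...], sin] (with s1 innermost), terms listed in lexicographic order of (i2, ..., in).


-[[[[[s1, s2], s5], s3], s4], s6] + [[[[[s1, s2], s5], s4], s3], s6] + [[[[[s1, s3], s4], s2], s5], s6] - [[[[[s1, s3], s4], s5], s2], s6] - [[[[[s1, s4], s3], s2], s5], s6] + [[[[[s1, s4], s3], s5], s2], s6] + [[[[[s1, s5], s2], s3], s4], s6] - [[[[[s1, s5], s2], s4], s3], s6]

In the tensor algebra, words opening s1 carry the s1-anchored form.
Composite bracket: [[s1, [[s3, s4], [s2, s5]]], s6]
The bracket unfolds into 32 signed words via [a, b] = ab - ba (2^5 = 32).
Only words starting with s1 matter:
  the word s1s2s5s3s4s6 carries sign -1 and contributes -[[[[[s1, s2], s5], s3], s4], s6]
  the word s1s2s5s4s3s6 carries sign +1 and contributes +[[[[[s1, s2], s5], s4], s3], s6]
  the word s1s3s4s2s5s6 carries sign +1 and contributes +[[[[[s1, s3], s4], s2], s5], s6]
  the word s1s3s4s5s2s6 carries sign -1 and contributes -[[[[[s1, s3], s4], s5], s2], s6]
  the word s1s4s3s2s5s6 carries sign -1 and contributes -[[[[[s1, s4], s3], s2], s5], s6]
  the word s1s4s3s5s2s6 carries sign +1 and contributes +[[[[[s1, s4], s3], s5], s2], s6]
  the word s1s5s2s3s4s6 carries sign +1 and contributes +[[[[[s1, s5], s2], s3], s4], s6]
  the word s1s5s2s4s3s6 carries sign -1 and contributes -[[[[[s1, s5], s2], s4], s3], s6]


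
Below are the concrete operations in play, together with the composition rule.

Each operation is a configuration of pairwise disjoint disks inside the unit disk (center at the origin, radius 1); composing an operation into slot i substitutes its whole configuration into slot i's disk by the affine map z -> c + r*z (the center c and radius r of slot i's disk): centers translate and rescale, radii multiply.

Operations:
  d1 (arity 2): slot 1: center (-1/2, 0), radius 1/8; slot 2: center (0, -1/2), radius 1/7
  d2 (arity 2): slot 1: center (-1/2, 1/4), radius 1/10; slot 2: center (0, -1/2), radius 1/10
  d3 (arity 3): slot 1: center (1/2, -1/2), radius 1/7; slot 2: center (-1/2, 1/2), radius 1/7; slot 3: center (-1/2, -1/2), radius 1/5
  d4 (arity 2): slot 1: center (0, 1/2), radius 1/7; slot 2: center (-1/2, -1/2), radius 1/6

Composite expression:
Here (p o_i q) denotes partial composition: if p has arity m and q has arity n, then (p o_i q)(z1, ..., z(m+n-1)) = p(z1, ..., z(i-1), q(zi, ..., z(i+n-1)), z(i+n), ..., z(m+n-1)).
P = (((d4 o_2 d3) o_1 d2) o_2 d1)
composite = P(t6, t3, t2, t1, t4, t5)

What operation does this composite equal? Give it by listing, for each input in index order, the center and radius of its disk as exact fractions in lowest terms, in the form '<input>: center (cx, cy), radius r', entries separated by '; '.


t1: center (-5/12, -7/12), radius 1/42; t2: center (0, 59/140), radius 1/490; t3: center (-1/140, 3/7), radius 1/560; t4: center (-7/12, -5/12), radius 1/42; t5: center (-7/12, -7/12), radius 1/30; t6: center (-1/14, 15/28), radius 1/70

Follow each t-input down from d4: c' goes to c + r*c', radius to r*r'.
input t6: composing its 2 substitution steps yields center (-1/14, 15/28), radius 1/70
input t3: composing its 3 substitution steps yields center (-1/140, 3/7), radius 1/560
input t2: composing its 3 substitution steps yields center (0, 59/140), radius 1/490
input t1: composing its 2 substitution steps yields center (-5/12, -7/12), radius 1/42
input t4: composing its 2 substitution steps yields center (-7/12, -5/12), radius 1/42
input t5: composing its 2 substitution steps yields center (-7/12, -7/12), radius 1/30


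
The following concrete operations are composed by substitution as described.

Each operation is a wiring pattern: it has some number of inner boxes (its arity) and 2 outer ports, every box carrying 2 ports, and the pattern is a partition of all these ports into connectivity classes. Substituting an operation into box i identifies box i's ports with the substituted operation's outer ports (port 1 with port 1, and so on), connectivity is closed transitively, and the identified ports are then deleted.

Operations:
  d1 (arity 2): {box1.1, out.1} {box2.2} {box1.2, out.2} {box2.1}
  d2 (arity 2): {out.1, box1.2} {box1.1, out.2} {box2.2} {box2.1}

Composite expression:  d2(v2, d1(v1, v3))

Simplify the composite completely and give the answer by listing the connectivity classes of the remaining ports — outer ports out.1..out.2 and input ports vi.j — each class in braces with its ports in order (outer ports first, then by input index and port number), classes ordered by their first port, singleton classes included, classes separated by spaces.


After gluing at d2, chains via deleted ports link the v-ports.
stage d1: inputs (v1, v3), connectivity {out.1, v1.1} {out.2, v1.2} {v3.1} {v3.2}, out.j its boundary
stage d2: inputs (v2, v1, v3), connectivity {out.1, v2.2} {out.2, v2.1} {v1.1} {v1.2} {v3.1} {v3.2}, out.j its boundary

{out.1, v2.2} {out.2, v2.1} {v1.1} {v1.2} {v3.1} {v3.2}


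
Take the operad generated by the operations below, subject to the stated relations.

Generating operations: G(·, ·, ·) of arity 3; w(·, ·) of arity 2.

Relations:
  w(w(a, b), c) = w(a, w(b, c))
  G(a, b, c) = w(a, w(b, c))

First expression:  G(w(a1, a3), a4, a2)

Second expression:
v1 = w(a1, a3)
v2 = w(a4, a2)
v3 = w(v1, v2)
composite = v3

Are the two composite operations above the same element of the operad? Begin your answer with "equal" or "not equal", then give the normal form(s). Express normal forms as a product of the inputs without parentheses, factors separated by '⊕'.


equal; the common form is a1 ⊕ a3 ⊕ a4 ⊕ a2

Normal form of the first expression: a1 ⊕ a3 ⊕ a4 ⊕ a2
Normal form of the second expression: a1 ⊕ a3 ⊕ a4 ⊕ a2
The normal forms match — equal.


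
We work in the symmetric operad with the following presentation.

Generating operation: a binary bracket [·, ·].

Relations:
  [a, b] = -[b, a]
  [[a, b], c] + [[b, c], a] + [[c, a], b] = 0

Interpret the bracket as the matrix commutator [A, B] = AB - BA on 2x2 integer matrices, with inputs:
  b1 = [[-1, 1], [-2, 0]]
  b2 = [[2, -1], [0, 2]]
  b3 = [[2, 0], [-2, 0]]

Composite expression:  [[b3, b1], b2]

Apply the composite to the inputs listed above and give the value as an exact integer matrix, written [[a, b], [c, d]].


[b3, b1] = [[2, 2], [6, -2]]
[[b3, b1], b2] = [[6, -4], [0, -6]]

[[6, -4], [0, -6]]


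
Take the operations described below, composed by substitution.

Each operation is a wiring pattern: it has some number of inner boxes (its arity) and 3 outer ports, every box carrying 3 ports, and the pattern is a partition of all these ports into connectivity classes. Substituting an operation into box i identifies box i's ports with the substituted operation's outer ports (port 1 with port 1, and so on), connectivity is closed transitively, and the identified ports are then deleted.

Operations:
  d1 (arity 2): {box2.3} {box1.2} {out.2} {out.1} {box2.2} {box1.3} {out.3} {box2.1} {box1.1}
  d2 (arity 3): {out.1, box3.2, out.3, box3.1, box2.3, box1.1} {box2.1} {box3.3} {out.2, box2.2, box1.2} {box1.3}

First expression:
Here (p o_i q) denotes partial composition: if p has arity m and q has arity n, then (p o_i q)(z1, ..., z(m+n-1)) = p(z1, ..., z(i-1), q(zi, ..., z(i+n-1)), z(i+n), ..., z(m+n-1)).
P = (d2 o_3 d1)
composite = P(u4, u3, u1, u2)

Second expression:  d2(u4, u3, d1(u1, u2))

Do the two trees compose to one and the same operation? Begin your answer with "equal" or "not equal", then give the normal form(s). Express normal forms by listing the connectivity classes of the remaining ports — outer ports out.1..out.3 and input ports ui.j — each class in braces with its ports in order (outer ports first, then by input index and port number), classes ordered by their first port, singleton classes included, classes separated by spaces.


equal; the common form is {out.1, out.3, u3.3, u4.1} {out.2, u3.2, u4.2} {u1.1} {u1.2} {u1.3} {u2.1} {u2.2} {u2.3} {u3.1} {u4.3}


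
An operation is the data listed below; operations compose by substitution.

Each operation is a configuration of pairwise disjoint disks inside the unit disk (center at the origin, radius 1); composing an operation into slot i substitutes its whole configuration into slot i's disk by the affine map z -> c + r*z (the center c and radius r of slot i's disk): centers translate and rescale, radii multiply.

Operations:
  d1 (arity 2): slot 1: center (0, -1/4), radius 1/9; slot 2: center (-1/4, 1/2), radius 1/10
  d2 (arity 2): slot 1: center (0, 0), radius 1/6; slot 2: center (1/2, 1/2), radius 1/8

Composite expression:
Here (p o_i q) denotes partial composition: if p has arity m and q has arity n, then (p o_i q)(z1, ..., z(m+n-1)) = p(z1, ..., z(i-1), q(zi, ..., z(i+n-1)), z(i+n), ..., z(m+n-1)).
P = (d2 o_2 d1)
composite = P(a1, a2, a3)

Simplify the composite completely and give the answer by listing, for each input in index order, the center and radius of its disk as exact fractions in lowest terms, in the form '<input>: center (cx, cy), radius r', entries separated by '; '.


Nesting under d2 composes maps z -> c + r*z down each a-path.
for a1, the 1-step affine chain lands on center (0, 0), radius 1/6
for a2, the 2-step affine chain lands on center (1/2, 15/32), radius 1/72
for a3, the 2-step affine chain lands on center (15/32, 9/16), radius 1/80

a1: center (0, 0), radius 1/6; a2: center (1/2, 15/32), radius 1/72; a3: center (15/32, 9/16), radius 1/80


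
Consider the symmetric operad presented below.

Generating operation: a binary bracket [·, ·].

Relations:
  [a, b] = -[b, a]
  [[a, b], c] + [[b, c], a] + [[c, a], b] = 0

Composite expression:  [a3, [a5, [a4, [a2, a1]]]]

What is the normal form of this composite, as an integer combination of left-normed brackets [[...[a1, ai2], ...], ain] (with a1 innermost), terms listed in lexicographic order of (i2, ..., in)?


[[[[a1, a2], a4], a5], a3]

Expand each bracket as ab - ba; the a1-initial words give the coefficients.
Composite bracket: [a3, [a5, [a4, [a2, a1]]]]
The bracket unfolds into 16 signed words via [a, b] = ab - ba (2^4 = 16).
Only words starting with a1 matter:
  word a1a2a4a5a3 has sign +1, contributing +[[[[a1, a2], a4], a5], a3]


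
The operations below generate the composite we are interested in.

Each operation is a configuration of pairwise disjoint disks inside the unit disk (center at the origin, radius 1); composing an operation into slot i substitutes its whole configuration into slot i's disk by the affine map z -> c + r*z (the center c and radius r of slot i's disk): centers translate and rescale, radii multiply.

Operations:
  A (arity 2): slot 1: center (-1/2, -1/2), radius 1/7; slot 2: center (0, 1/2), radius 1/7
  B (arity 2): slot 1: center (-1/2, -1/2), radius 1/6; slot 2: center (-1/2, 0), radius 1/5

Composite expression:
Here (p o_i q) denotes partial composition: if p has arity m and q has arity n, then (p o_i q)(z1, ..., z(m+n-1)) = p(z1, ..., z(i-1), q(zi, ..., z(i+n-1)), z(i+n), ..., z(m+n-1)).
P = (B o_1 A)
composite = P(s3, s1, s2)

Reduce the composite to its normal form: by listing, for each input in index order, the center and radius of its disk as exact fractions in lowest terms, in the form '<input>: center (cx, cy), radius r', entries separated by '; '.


s1: center (-1/2, -5/12), radius 1/42; s2: center (-1/2, 0), radius 1/5; s3: center (-7/12, -7/12), radius 1/42


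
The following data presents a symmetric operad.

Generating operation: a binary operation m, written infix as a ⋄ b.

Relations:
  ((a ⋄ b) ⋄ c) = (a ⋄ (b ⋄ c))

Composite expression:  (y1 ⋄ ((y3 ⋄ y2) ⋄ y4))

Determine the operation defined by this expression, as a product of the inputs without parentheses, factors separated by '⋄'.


y1 ⋄ y3 ⋄ y2 ⋄ y4

Every regrouping of m is equal, so read the y-inputs in written order.
(y3 ⋄ y2) spells out as y3 ⋄ y2
((y3 ⋄ y2) ⋄ y4) spells out as y3 ⋄ y2 ⋄ y4
(y1 ⋄ ((y3 ⋄ y2) ⋄ y4)) spells out as y1 ⋄ y3 ⋄ y2 ⋄ y4


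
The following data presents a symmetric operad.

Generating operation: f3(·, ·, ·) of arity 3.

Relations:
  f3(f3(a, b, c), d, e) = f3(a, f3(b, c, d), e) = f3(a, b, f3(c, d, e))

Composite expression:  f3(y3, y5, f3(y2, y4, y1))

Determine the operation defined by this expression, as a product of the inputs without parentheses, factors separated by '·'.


y3 · y5 · y2 · y4 · y1

Key point: f3 is associative — brackets drop, the y-order remains.
f3(y2, y4, y1) linearizes to y2 · y4 · y1
f3(y3, y5, f3(y2, y4, y1)) linearizes to y3 · y5 · y2 · y4 · y1


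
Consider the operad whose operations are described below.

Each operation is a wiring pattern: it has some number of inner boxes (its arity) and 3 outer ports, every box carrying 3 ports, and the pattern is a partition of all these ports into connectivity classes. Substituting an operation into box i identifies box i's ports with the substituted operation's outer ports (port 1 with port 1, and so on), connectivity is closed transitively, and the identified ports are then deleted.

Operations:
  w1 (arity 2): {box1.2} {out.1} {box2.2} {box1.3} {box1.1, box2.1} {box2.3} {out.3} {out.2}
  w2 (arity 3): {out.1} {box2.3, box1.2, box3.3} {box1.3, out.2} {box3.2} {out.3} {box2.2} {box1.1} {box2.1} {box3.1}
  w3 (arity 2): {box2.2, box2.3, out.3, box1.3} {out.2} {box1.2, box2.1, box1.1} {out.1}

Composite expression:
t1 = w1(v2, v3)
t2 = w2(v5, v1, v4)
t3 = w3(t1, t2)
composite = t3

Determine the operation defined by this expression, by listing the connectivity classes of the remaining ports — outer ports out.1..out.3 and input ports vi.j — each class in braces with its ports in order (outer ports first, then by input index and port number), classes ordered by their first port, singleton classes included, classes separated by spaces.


{out.1} {out.2} {out.3, v5.3} {v1.1} {v1.2} {v1.3, v4.3, v5.2} {v2.1, v3.1} {v2.2} {v2.3} {v3.2} {v3.3} {v4.1} {v4.2} {v5.1}

Connectivity passes through glued w3-boundaries; trace each wire chain.
the subtree at w1 composes to {out.1} {out.2} {out.3} {v2.1, v3.1} {v2.2} {v2.3} {v3.2} {v3.3} on (v2, v3); out.j = own outer ports
the subtree at w2 composes to {out.1} {out.2, v5.3} {out.3} {v1.1} {v1.2} {v1.3, v4.3, v5.2} {v4.1} {v4.2} {v5.1} on (v5, v1, v4); out.j = own outer ports
the subtree at w3 composes to {out.1} {out.2} {out.3, v5.3} {v1.1} {v1.2} {v1.3, v4.3, v5.2} {v2.1, v3.1} {v2.2} {v2.3} {v3.2} {v3.3} {v4.1} {v4.2} {v5.1} on (v2, v3, v5, v1, v4); out.j = own outer ports


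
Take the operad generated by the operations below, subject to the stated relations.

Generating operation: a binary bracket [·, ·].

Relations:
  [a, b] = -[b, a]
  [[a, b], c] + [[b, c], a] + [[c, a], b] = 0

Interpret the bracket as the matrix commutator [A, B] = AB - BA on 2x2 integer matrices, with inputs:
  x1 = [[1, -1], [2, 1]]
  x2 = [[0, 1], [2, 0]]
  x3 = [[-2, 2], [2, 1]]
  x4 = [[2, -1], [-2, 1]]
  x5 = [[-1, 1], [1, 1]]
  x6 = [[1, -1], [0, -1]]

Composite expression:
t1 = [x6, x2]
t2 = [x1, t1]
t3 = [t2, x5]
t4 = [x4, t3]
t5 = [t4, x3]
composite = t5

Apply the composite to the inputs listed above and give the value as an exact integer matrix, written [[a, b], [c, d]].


[x6, x2] = [[-2, 2], [-4, 2]]
[x1, [x6, x2]] = [[0, -4], [-8, 0]]
[[x1, [x6, x2]], x5] = [[4, -8], [16, -4]]
[x4, [[x1, [x6, x2]], x5]] = [[-32, 0], [-32, 32]]
[[x4, [[x1, [x6, x2]], x5]], x3] = [[64, -128], [224, -64]]

[[64, -128], [224, -64]]


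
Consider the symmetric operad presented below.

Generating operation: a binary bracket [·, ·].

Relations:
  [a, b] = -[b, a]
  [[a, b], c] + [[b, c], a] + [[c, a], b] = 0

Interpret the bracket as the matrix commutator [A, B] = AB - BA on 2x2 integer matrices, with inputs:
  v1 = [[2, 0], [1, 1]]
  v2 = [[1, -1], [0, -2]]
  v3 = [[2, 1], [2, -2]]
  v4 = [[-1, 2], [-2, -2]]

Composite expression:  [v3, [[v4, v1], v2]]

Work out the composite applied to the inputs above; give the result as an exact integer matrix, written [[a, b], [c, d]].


[[-13, 14], [24, 13]]

[v4, v1] = [[2, -2], [-3, -2]]
[[v4, v1], v2] = [[-3, 2], [-9, 3]]
[v3, [[v4, v1], v2]] = [[-13, 14], [24, 13]]


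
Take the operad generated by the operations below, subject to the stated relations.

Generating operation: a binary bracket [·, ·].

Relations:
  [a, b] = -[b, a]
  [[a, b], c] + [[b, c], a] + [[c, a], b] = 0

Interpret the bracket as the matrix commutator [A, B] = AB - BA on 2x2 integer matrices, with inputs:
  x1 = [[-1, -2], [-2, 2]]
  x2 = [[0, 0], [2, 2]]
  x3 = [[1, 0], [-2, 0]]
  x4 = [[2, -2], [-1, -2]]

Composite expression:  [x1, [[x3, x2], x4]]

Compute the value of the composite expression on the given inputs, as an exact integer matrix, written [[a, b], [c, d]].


[[-16, 16], [8, 16]]

[x3, x2] = [[0, 0], [2, 0]]
[[x3, x2], x4] = [[4, 0], [8, -4]]
[x1, [[x3, x2], x4]] = [[-16, 16], [8, 16]]


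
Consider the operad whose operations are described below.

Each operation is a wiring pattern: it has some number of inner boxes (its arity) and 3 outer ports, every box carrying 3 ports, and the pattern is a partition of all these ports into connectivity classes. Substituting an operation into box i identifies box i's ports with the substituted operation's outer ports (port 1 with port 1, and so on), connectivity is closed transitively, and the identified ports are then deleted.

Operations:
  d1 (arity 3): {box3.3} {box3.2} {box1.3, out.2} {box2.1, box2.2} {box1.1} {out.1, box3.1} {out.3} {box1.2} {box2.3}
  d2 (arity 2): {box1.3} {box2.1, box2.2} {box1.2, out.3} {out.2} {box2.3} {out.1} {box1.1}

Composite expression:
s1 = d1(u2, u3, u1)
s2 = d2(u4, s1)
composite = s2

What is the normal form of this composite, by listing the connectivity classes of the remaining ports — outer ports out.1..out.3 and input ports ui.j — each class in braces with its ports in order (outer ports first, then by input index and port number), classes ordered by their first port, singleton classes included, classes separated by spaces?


{out.1} {out.2} {out.3, u4.2} {u1.1, u2.3} {u1.2} {u1.3} {u2.1} {u2.2} {u3.1, u3.2} {u3.3} {u4.1} {u4.3}

Substituting into d2 glues patterns; closure does the rest.
through d1, on inputs (u2, u3, u1): {out.1, u1.1} {out.2, u2.3} {out.3} {u1.2} {u1.3} {u2.1} {u2.2} {u3.1, u3.2} {u3.3} (out.j = stage outer ports)
through d2, on inputs (u4, u2, u3, u1): {out.1} {out.2} {out.3, u4.2} {u1.1, u2.3} {u1.2} {u1.3} {u2.1} {u2.2} {u3.1, u3.2} {u3.3} {u4.1} {u4.3} (out.j = stage outer ports)


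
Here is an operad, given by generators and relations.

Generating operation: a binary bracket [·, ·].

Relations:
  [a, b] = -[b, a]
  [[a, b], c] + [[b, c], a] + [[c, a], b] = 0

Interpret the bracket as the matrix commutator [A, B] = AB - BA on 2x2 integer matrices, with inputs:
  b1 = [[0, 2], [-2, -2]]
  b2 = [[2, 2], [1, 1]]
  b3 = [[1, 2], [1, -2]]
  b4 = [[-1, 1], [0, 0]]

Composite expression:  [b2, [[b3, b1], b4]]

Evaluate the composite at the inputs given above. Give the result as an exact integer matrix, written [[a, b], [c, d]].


[b3, b1] = [[-6, 2], [8, 6]]
[[b3, b1], b4] = [[-8, -10], [-8, 8]]
[b2, [[b3, b1], b4]] = [[-6, 22], [-8, 6]]

[[-6, 22], [-8, 6]]


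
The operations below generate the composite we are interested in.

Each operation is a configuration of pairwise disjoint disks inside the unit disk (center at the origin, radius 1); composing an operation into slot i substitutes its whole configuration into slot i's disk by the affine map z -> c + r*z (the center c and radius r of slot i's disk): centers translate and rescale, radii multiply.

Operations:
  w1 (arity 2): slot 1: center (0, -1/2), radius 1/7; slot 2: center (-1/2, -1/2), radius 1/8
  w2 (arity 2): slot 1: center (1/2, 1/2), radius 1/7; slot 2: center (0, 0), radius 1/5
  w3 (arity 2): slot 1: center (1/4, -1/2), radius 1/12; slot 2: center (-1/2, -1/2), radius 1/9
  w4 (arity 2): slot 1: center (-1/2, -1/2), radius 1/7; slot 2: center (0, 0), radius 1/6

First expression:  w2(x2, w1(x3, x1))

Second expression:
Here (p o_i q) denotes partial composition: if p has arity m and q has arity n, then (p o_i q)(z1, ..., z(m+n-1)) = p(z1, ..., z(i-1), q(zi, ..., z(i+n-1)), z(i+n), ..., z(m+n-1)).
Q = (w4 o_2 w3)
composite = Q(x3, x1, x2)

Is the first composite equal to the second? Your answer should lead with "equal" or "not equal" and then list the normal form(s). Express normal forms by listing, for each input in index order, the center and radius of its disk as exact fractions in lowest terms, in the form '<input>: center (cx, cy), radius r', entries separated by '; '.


not equal; the first gives x1: center (-1/10, -1/10), radius 1/40; x2: center (1/2, 1/2), radius 1/7; x3: center (0, -1/10), radius 1/35 and the second x1: center (1/24, -1/12), radius 1/72; x2: center (-1/12, -1/12), radius 1/54; x3: center (-1/2, -1/2), radius 1/7

Reducing the first expression gives x1: center (-1/10, -1/10), radius 1/40; x2: center (1/2, 1/2), radius 1/7; x3: center (0, -1/10), radius 1/35
Reducing the second expression gives x1: center (1/24, -1/12), radius 1/72; x2: center (-1/12, -1/12), radius 1/54; x3: center (-1/2, -1/2), radius 1/7
Distinct normal forms: not equal.


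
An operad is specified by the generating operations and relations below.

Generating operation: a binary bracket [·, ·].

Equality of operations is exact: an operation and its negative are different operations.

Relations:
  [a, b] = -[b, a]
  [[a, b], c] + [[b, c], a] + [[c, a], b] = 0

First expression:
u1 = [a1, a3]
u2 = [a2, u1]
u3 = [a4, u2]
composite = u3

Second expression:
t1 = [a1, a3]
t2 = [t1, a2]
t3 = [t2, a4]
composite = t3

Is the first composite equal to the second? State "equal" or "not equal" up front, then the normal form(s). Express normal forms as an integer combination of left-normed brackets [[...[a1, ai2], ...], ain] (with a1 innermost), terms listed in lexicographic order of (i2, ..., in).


equal; both compose to [[[a1, a3], a2], a4]

Reducing the first expression gives [[[a1, a3], a2], a4]
Reducing the second expression gives [[[a1, a3], a2], a4]
Same normal form: equal.


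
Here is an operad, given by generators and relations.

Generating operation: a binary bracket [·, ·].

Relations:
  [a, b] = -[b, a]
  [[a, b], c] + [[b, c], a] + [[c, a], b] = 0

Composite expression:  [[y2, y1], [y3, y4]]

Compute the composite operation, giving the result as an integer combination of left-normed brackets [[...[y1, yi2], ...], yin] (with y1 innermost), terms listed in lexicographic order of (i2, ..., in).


-[[[y1, y2], y3], y4] + [[[y1, y2], y4], y3]

Antisymmetry and Jacobi reduce to y1-anchored left-normed brackets.
Composite bracket: [[y2, y1], [y3, y4]]
Applying ab - ba throughout gives 8 signed words (2^3 = 8).
Only words starting with y1 matter:
  sign of y1y2y3y4 is -1, so it contributes -[[[y1, y2], y3], y4]
  sign of y1y2y4y3 is +1, so it contributes +[[[y1, y2], y4], y3]


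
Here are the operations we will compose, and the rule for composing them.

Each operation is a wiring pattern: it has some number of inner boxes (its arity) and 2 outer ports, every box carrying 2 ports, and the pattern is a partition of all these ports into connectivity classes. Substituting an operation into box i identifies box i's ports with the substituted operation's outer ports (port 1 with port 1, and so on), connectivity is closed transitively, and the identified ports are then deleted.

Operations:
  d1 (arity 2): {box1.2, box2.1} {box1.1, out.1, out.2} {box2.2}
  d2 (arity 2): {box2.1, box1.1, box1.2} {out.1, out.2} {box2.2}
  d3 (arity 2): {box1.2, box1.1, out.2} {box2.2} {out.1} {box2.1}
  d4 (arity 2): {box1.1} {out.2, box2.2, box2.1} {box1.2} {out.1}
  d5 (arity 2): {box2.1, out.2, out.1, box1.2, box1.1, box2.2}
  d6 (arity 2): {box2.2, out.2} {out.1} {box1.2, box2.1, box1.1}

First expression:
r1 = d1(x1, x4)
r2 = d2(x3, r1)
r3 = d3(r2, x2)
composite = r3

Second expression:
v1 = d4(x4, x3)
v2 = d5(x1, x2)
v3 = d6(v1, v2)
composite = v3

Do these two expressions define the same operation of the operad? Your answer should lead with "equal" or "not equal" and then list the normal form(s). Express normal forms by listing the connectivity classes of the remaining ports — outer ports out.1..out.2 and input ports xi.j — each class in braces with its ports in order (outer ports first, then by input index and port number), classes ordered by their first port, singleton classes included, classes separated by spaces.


not equal; first: {out.1} {out.2} {x1.1, x3.1, x3.2} {x1.2, x4.1} {x2.1} {x2.2} {x4.2}; second: {out.1} {out.2, x1.1, x1.2, x2.1, x2.2, x3.1, x3.2} {x4.1} {x4.2}

Normal form of the first expression: {out.1} {out.2} {x1.1, x3.1, x3.2} {x1.2, x4.1} {x2.1} {x2.2} {x4.2}
Normal form of the second expression: {out.1} {out.2, x1.1, x1.2, x2.1, x2.2, x3.1, x3.2} {x4.1} {x4.2}
They disagree, so not equal.


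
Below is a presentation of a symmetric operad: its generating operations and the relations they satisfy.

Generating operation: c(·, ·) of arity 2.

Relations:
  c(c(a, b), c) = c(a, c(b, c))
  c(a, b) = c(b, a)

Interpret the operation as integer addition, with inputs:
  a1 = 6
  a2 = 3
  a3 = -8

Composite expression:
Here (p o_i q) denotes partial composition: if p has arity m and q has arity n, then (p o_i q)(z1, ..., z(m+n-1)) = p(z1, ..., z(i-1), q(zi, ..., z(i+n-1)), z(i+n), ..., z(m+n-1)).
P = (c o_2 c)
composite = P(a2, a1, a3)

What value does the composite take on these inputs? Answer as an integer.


1

c(a1, a3) = -2
c(a2, c(a1, a3)) = 1


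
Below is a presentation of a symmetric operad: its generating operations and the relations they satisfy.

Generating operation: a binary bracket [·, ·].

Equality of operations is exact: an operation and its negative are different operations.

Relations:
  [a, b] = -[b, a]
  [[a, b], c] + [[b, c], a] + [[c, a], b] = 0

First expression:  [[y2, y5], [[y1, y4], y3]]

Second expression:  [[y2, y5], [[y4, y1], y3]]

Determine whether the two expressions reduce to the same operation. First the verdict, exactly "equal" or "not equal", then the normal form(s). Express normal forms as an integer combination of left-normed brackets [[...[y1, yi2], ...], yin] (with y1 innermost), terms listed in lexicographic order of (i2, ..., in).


not equal; first: -[[[[y1, y4], y3], y2], y5] + [[[[y1, y4], y3], y5], y2]; second: [[[[y1, y4], y3], y2], y5] - [[[[y1, y4], y3], y5], y2]

The first expression reduces to -[[[[y1, y4], y3], y2], y5] + [[[[y1, y4], y3], y5], y2]
The second expression reduces to [[[[y1, y4], y3], y2], y5] - [[[[y1, y4], y3], y5], y2]
No match — not equal.
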